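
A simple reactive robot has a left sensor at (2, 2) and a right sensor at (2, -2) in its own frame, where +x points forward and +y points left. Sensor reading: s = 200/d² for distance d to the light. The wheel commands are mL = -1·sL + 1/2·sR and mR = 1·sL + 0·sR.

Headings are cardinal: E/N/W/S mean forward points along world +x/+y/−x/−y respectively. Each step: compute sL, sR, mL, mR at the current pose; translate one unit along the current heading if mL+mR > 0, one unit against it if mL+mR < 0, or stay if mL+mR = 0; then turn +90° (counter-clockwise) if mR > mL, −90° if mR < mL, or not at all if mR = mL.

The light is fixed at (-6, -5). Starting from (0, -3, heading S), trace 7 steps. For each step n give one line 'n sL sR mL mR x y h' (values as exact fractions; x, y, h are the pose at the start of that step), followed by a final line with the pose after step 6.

0 25/8 25/2 25/8 25/8 0 -3 S
1 40/13 200/17 620/221 40/13 0 -4 S
2 50/17 50/17 -25/17 50/17 0 -5 E
3 200/29 40/17 -2820/493 200/29 1 -5 N
4 100/13 100/17 -1050/221 100/13 1 -4 W
5 40/13 200/17 620/221 40/13 0 -4 S
6 50/17 50/17 -25/17 50/17 0 -5 E
final 1 -5 N

n=0: pose=(0,-3,S); sL=25/8, sR=25/2; mL=25/8, mR=25/8; mL+mR=25/4 → advance +1; mR−mL=0 → turn +0·90°
n=1: pose=(0,-4,S); sL=40/13, sR=200/17; mL=620/221, mR=40/13; mL+mR=100/17 → advance +1; mR−mL=60/221 → turn +1·90°
n=2: pose=(0,-5,E); sL=50/17, sR=50/17; mL=-25/17, mR=50/17; mL+mR=25/17 → advance +1; mR−mL=75/17 → turn +1·90°
n=3: pose=(1,-5,N); sL=200/29, sR=40/17; mL=-2820/493, mR=200/29; mL+mR=20/17 → advance +1; mR−mL=6220/493 → turn +1·90°
n=4: pose=(1,-4,W); sL=100/13, sR=100/17; mL=-1050/221, mR=100/13; mL+mR=50/17 → advance +1; mR−mL=2750/221 → turn +1·90°
n=5: pose=(0,-4,S); sL=40/13, sR=200/17; mL=620/221, mR=40/13; mL+mR=100/17 → advance +1; mR−mL=60/221 → turn +1·90°
n=6: pose=(0,-5,E); sL=50/17, sR=50/17; mL=-25/17, mR=50/17; mL+mR=25/17 → advance +1; mR−mL=75/17 → turn +1·90°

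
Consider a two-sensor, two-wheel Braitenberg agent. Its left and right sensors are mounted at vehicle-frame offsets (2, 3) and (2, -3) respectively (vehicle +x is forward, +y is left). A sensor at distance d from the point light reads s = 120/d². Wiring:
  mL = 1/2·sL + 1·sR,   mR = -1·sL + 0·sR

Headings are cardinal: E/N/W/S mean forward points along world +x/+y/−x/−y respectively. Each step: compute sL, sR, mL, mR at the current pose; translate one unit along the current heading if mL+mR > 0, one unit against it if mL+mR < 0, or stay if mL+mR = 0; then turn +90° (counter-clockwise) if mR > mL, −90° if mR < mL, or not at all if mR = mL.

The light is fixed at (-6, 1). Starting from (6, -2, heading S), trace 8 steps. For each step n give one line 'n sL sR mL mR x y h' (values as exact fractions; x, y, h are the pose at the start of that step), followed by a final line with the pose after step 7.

n=0: pose=(6,-2,S); sL=12/25, sR=60/53; mL=1818/1325, mR=-12/25; mL+mR=1182/1325 → advance +1; mR−mL=-2454/1325 → turn -1·90°
n=1: pose=(6,-3,W); sL=120/149, sR=120/101; mL=23940/15049, mR=-120/149; mL+mR=11820/15049 → advance +1; mR−mL=-36060/15049 → turn -1·90°
n=2: pose=(5,-3,N); sL=30/17, sR=3/5; mL=126/85, mR=-30/17; mL+mR=-24/85 → advance -1; mR−mL=-276/85 → turn -1·90°
n=3: pose=(5,-4,E); sL=120/173, sR=120/233; mL=34740/40309, mR=-120/173; mL+mR=6780/40309 → advance +1; mR−mL=-62700/40309 → turn -1·90°
n=4: pose=(6,-4,S); sL=60/137, sR=12/13; mL=2034/1781, mR=-60/137; mL+mR=1254/1781 → advance +1; mR−mL=-2814/1781 → turn -1·90°
n=5: pose=(6,-5,W); sL=120/181, sR=120/109; mL=28260/19729, mR=-120/181; mL+mR=15180/19729 → advance +1; mR−mL=-41340/19729 → turn -1·90°
n=6: pose=(5,-5,N); sL=3/2, sR=30/53; mL=279/212, mR=-3/2; mL+mR=-39/212 → advance -1; mR−mL=-597/212 → turn -1·90°
n=7: pose=(5,-6,E); sL=24/37, sR=120/269; mL=7668/9953, mR=-24/37; mL+mR=1212/9953 → advance +1; mR−mL=-14124/9953 → turn -1·90°

0 12/25 60/53 1818/1325 -12/25 6 -2 S
1 120/149 120/101 23940/15049 -120/149 6 -3 W
2 30/17 3/5 126/85 -30/17 5 -3 N
3 120/173 120/233 34740/40309 -120/173 5 -4 E
4 60/137 12/13 2034/1781 -60/137 6 -4 S
5 120/181 120/109 28260/19729 -120/181 6 -5 W
6 3/2 30/53 279/212 -3/2 5 -5 N
7 24/37 120/269 7668/9953 -24/37 5 -6 E
final 6 -6 S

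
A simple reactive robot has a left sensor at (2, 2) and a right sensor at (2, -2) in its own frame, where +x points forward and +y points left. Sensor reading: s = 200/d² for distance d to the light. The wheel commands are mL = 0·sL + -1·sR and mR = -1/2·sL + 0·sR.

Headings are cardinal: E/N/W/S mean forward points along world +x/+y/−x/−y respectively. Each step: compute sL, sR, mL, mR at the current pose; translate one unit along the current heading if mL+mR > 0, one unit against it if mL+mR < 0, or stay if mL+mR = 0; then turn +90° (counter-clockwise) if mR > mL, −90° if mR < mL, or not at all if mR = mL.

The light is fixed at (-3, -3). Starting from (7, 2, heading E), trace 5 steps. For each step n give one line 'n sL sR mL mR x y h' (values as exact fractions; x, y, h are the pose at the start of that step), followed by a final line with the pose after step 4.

n=0: pose=(7,2,E); sL=200/193, sR=200/153; mL=-200/153, mR=-100/193; mL+mR=-53900/29529 → advance -1; mR−mL=23300/29529 → turn +1·90°
n=1: pose=(6,2,N); sL=100/49, sR=20/17; mL=-20/17, mR=-50/49; mL+mR=-1830/833 → advance -1; mR−mL=130/833 → turn +1·90°
n=2: pose=(6,1,W); sL=200/53, sR=40/17; mL=-40/17, mR=-100/53; mL+mR=-3820/901 → advance -1; mR−mL=420/901 → turn +1·90°
n=3: pose=(7,1,S); sL=50/37, sR=50/17; mL=-50/17, mR=-25/37; mL+mR=-2275/629 → advance -1; mR−mL=1425/629 → turn +1·90°
n=4: pose=(7,2,E); sL=200/193, sR=200/153; mL=-200/153, mR=-100/193; mL+mR=-53900/29529 → advance -1; mR−mL=23300/29529 → turn +1·90°

0 200/193 200/153 -200/153 -100/193 7 2 E
1 100/49 20/17 -20/17 -50/49 6 2 N
2 200/53 40/17 -40/17 -100/53 6 1 W
3 50/37 50/17 -50/17 -25/37 7 1 S
4 200/193 200/153 -200/153 -100/193 7 2 E
final 6 2 N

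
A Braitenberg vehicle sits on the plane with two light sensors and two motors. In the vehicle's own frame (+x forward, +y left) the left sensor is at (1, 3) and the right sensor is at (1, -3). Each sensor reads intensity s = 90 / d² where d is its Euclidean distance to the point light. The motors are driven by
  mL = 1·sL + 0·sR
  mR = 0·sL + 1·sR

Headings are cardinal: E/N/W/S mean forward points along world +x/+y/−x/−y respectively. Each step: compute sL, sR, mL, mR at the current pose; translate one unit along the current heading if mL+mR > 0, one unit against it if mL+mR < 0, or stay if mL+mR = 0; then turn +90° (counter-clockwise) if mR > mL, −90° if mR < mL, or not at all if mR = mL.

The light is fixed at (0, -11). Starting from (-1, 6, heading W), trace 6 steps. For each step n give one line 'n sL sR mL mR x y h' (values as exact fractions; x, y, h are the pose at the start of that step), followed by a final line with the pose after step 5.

0 9/20 45/202 9/20 45/202 -1 6 W
1 90/349 18/65 90/349 18/65 -2 6 N
2 5/13 1/5 5/13 1/5 -2 7 W
3 90/397 90/361 90/397 90/361 -3 7 N
4 45/136 9/50 45/136 9/50 -3 8 W
5 90/449 90/401 90/449 90/401 -4 8 N
final -4 9 W

n=0: pose=(-1,6,W); sL=9/20, sR=45/202; mL=9/20, mR=45/202; mL+mR=1359/2020 → advance +1; mR−mL=-459/2020 → turn -1·90°
n=1: pose=(-2,6,N); sL=90/349, sR=18/65; mL=90/349, mR=18/65; mL+mR=12132/22685 → advance +1; mR−mL=432/22685 → turn +1·90°
n=2: pose=(-2,7,W); sL=5/13, sR=1/5; mL=5/13, mR=1/5; mL+mR=38/65 → advance +1; mR−mL=-12/65 → turn -1·90°
n=3: pose=(-3,7,N); sL=90/397, sR=90/361; mL=90/397, mR=90/361; mL+mR=68220/143317 → advance +1; mR−mL=3240/143317 → turn +1·90°
n=4: pose=(-3,8,W); sL=45/136, sR=9/50; mL=45/136, mR=9/50; mL+mR=1737/3400 → advance +1; mR−mL=-513/3400 → turn -1·90°
n=5: pose=(-4,8,N); sL=90/449, sR=90/401; mL=90/449, mR=90/401; mL+mR=76500/180049 → advance +1; mR−mL=4320/180049 → turn +1·90°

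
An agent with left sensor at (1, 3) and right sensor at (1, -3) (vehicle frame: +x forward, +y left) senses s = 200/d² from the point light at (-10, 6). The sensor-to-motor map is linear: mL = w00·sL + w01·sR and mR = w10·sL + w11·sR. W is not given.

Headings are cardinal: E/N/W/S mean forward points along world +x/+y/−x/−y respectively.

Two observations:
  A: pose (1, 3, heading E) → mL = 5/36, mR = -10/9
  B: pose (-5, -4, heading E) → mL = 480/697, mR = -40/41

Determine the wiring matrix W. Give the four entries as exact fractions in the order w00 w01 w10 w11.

1/2 -1/2 0 -1

obs A: pose=(1,3,E) → sL=25/18, sR=10/9, mL=5/36, mR=-10/9
obs B: pose=(-5,-4,E) → sL=40/17, sR=40/41, mL=480/697, mR=-40/41
sensor matrix S = [[25/18, 10/9], [40/17, 40/41]]; det S = -7900/6273
solve [mL_A; mL_B] = S·[w00; w01] and [mR_A; mR_B] = S·[w10; w11]:
  w00 = 1/2, w01 = -1/2, w10 = 0, w11 = -1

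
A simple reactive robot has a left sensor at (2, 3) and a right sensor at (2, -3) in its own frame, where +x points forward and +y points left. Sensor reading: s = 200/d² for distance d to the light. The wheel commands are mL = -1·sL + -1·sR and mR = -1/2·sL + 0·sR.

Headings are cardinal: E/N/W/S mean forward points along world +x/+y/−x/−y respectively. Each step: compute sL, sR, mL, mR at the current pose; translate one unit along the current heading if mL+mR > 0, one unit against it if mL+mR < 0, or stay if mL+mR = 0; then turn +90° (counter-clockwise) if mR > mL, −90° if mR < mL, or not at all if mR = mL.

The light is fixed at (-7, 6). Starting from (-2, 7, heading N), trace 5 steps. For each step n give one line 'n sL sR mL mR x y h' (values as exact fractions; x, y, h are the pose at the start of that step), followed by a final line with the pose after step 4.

0 200/13 200/73 -17200/949 -100/13 -2 7 N
1 100/9 100/9 -200/9 -50/9 -2 6 W
2 40/17 200/13 -3920/221 -20/17 -1 6 S
3 5/2 50/17 -185/34 -5/4 -1 7 E
4 200/13 200/73 -17200/949 -100/13 -2 7 N
final -2 6 W

n=0: pose=(-2,7,N); sL=200/13, sR=200/73; mL=-17200/949, mR=-100/13; mL+mR=-24500/949 → advance -1; mR−mL=9900/949 → turn +1·90°
n=1: pose=(-2,6,W); sL=100/9, sR=100/9; mL=-200/9, mR=-50/9; mL+mR=-250/9 → advance -1; mR−mL=50/3 → turn +1·90°
n=2: pose=(-1,6,S); sL=40/17, sR=200/13; mL=-3920/221, mR=-20/17; mL+mR=-4180/221 → advance -1; mR−mL=3660/221 → turn +1·90°
n=3: pose=(-1,7,E); sL=5/2, sR=50/17; mL=-185/34, mR=-5/4; mL+mR=-455/68 → advance -1; mR−mL=285/68 → turn +1·90°
n=4: pose=(-2,7,N); sL=200/13, sR=200/73; mL=-17200/949, mR=-100/13; mL+mR=-24500/949 → advance -1; mR−mL=9900/949 → turn +1·90°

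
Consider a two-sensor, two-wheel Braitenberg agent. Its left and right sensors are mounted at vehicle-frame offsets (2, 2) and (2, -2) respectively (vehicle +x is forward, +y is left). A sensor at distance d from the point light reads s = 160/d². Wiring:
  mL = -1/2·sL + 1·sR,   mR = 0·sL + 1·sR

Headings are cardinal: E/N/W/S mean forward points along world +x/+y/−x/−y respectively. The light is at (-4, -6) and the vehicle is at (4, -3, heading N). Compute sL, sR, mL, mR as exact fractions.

160/61 32/25 -48/1525 32/25

left sensor world pos  = (2, -1); dL² = 61
right sensor world pos = (6, -1); dR² = 125
sL = 160/61 = 160/61
sR = 160/125 = 32/25
mL = -1/2·sL + 1·sR = -48/1525
mR = 0·sL + 1·sR = 32/25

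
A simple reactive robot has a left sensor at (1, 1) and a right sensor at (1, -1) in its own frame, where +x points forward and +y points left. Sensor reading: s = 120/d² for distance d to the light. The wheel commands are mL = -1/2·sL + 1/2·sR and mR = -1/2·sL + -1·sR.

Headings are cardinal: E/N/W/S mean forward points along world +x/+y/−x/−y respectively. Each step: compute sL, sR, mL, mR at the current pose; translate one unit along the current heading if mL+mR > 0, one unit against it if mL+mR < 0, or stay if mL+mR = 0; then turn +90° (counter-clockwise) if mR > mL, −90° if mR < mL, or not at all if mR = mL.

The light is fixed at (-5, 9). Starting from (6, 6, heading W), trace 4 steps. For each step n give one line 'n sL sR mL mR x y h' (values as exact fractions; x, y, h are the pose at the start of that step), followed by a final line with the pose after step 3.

0 30/29 15/13 45/754 -630/377 6 6 W
1 24/25 120/173 -576/4325 -5076/4325 7 6 N
2 60/89 60/97 -240/8633 -8250/8633 7 5 E
3 120/169 24/25 528/4225 -5556/4225 6 5 S
final 6 6 W

n=0: pose=(6,6,W); sL=30/29, sR=15/13; mL=45/754, mR=-630/377; mL+mR=-1215/754 → advance -1; mR−mL=-45/26 → turn -1·90°
n=1: pose=(7,6,N); sL=24/25, sR=120/173; mL=-576/4325, mR=-5076/4325; mL+mR=-5652/4325 → advance -1; mR−mL=-180/173 → turn -1·90°
n=2: pose=(7,5,E); sL=60/89, sR=60/97; mL=-240/8633, mR=-8250/8633; mL+mR=-8490/8633 → advance -1; mR−mL=-90/97 → turn -1·90°
n=3: pose=(6,5,S); sL=120/169, sR=24/25; mL=528/4225, mR=-5556/4225; mL+mR=-5028/4225 → advance -1; mR−mL=-36/25 → turn -1·90°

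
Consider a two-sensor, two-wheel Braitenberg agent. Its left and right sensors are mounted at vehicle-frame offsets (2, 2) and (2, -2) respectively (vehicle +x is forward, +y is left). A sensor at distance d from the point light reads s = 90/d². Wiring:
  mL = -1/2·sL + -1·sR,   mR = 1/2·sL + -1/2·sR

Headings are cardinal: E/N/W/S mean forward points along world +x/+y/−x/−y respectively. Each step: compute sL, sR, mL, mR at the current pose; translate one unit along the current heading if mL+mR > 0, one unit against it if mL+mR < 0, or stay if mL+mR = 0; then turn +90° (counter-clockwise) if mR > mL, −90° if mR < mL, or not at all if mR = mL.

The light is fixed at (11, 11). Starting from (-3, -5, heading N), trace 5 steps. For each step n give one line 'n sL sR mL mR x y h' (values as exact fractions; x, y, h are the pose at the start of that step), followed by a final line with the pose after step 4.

0 45/226 9/34 -2799/7684 -63/1921 -3 -5 N
1 90/617 90/481 -77175/296777 -6120/296777 -3 -6 W
2 45/241 45/293 -34875/141226 1170/70613 -2 -6 S
3 90/317 18/89 -9711/28213 1152/28213 -2 -5 E
4 45/226 9/34 -2799/7684 -63/1921 -3 -5 N
final -3 -6 W

n=0: pose=(-3,-5,N); sL=45/226, sR=9/34; mL=-2799/7684, mR=-63/1921; mL+mR=-27/68 → advance -1; mR−mL=2547/7684 → turn +1·90°
n=1: pose=(-3,-6,W); sL=90/617, sR=90/481; mL=-77175/296777, mR=-6120/296777; mL+mR=-135/481 → advance -1; mR−mL=71055/296777 → turn +1·90°
n=2: pose=(-2,-6,S); sL=45/241, sR=45/293; mL=-34875/141226, mR=1170/70613; mL+mR=-135/586 → advance -1; mR−mL=37215/141226 → turn +1·90°
n=3: pose=(-2,-5,E); sL=90/317, sR=18/89; mL=-9711/28213, mR=1152/28213; mL+mR=-27/89 → advance -1; mR−mL=10863/28213 → turn +1·90°
n=4: pose=(-3,-5,N); sL=45/226, sR=9/34; mL=-2799/7684, mR=-63/1921; mL+mR=-27/68 → advance -1; mR−mL=2547/7684 → turn +1·90°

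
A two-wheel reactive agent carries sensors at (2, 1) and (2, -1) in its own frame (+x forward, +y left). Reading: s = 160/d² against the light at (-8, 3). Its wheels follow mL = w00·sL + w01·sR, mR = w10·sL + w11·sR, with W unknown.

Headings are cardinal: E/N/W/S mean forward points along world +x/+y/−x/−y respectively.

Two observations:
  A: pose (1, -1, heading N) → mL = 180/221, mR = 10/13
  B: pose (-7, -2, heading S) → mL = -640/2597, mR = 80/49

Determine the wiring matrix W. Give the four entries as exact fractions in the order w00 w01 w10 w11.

obs A: pose=(1,-1,N) → sL=40/17, sR=20/13, mL=180/221, mR=10/13
obs B: pose=(-7,-2,S) → sL=160/53, sR=160/49, mL=-640/2597, mR=80/49
sensor matrix S = [[40/17, 20/13], [160/53, 160/49]]; det S = 1744000/573937
solve [mL_A; mL_B] = S·[w00; w01] and [mR_A; mR_B] = S·[w10; w11]:
  w00 = 1, w01 = -1, w10 = 0, w11 = 1/2

1 -1 0 1/2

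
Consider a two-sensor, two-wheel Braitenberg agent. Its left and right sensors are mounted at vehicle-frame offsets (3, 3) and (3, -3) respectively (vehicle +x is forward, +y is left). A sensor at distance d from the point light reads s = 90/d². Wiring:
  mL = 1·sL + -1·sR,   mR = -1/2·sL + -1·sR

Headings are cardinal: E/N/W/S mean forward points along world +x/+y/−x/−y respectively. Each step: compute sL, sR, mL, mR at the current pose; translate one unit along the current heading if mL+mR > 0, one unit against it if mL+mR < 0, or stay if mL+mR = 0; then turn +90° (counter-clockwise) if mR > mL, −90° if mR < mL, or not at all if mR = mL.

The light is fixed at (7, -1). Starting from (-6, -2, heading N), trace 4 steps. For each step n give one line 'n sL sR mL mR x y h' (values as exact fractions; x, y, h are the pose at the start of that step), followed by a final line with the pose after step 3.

n=0: pose=(-6,-2,N); sL=9/26, sR=45/52; mL=-27/52, mR=-27/26; mL+mR=-81/52 → advance -1; mR−mL=-27/52 → turn -1·90°
n=1: pose=(-6,-3,E); sL=90/101, sR=18/25; mL=432/2525, mR=-2943/2525; mL+mR=-2511/2525 → advance -1; mR−mL=-135/101 → turn -1·90°
n=2: pose=(-7,-3,S); sL=45/73, sR=45/157; mL=3780/11461, mR=-13635/22922; mL+mR=-6075/22922 → advance -1; mR−mL=-135/146 → turn -1·90°
n=3: pose=(-7,-2,W); sL=18/61, sR=90/293; mL=-216/17873, mR=-8127/17873; mL+mR=-8343/17873 → advance -1; mR−mL=-27/61 → turn -1·90°

0 9/26 45/52 -27/52 -27/26 -6 -2 N
1 90/101 18/25 432/2525 -2943/2525 -6 -3 E
2 45/73 45/157 3780/11461 -13635/22922 -7 -3 S
3 18/61 90/293 -216/17873 -8127/17873 -7 -2 W
final -6 -2 N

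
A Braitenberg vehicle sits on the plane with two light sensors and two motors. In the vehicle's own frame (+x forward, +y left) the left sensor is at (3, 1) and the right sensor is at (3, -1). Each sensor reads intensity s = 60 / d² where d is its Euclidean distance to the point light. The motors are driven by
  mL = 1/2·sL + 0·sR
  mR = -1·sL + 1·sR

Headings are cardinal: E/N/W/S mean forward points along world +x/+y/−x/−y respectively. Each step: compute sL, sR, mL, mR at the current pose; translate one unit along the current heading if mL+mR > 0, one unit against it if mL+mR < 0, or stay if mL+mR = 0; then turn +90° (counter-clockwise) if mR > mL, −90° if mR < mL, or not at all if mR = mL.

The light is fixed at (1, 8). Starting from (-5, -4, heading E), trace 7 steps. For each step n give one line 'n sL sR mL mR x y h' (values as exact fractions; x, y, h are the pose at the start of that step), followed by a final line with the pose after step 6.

n=0: pose=(-5,-4,E); sL=6/13, sR=30/89; mL=3/13, mR=-144/1157; mL+mR=123/1157 → advance +1; mR−mL=-411/1157 → turn -1·90°
n=1: pose=(-4,-4,S); sL=60/241, sR=20/87; mL=30/241, mR=-400/20967; mL+mR=2210/20967 → advance +1; mR−mL=-3010/20967 → turn -1·90°
n=2: pose=(-4,-5,W); sL=3/13, sR=15/52; mL=3/26, mR=3/52; mL+mR=9/52 → advance +1; mR−mL=-3/52 → turn -1·90°
n=3: pose=(-5,-5,N); sL=60/149, sR=12/25; mL=30/149, mR=288/3725; mL+mR=1038/3725 → advance +1; mR−mL=-462/3725 → turn -1·90°
n=4: pose=(-5,-4,E); sL=6/13, sR=30/89; mL=3/13, mR=-144/1157; mL+mR=123/1157 → advance +1; mR−mL=-411/1157 → turn -1·90°
n=5: pose=(-4,-4,S); sL=60/241, sR=20/87; mL=30/241, mR=-400/20967; mL+mR=2210/20967 → advance +1; mR−mL=-3010/20967 → turn -1·90°
n=6: pose=(-4,-5,W); sL=3/13, sR=15/52; mL=3/26, mR=3/52; mL+mR=9/52 → advance +1; mR−mL=-3/52 → turn -1·90°

0 6/13 30/89 3/13 -144/1157 -5 -4 E
1 60/241 20/87 30/241 -400/20967 -4 -4 S
2 3/13 15/52 3/26 3/52 -4 -5 W
3 60/149 12/25 30/149 288/3725 -5 -5 N
4 6/13 30/89 3/13 -144/1157 -5 -4 E
5 60/241 20/87 30/241 -400/20967 -4 -4 S
6 3/13 15/52 3/26 3/52 -4 -5 W
final -5 -5 N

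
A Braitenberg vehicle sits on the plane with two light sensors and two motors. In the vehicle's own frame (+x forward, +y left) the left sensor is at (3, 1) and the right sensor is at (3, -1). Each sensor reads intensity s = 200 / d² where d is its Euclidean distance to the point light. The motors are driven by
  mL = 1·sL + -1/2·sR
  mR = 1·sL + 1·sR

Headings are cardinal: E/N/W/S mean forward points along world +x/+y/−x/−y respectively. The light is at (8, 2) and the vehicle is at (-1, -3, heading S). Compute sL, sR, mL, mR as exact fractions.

25/16 50/41 625/656 1825/656

left sensor world pos  = (0, -6); dL² = 128
right sensor world pos = (-2, -6); dR² = 164
sL = 200/128 = 25/16
sR = 200/164 = 50/41
mL = 1·sL + -1/2·sR = 625/656
mR = 1·sL + 1·sR = 1825/656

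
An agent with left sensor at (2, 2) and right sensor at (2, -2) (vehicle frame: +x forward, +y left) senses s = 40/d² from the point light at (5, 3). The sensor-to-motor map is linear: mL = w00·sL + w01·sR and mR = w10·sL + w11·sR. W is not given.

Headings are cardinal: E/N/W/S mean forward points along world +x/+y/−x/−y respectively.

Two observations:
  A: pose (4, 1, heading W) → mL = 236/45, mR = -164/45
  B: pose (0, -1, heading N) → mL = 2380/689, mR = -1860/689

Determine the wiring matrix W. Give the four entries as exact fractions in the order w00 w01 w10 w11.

obs A: pose=(4,1,W) → sL=8/5, sR=40/9, mL=236/45, mR=-164/45
obs B: pose=(0,-1,N) → sL=40/53, sR=40/13, mL=2380/689, mR=-1860/689
sensor matrix S = [[8/5, 40/9], [40/53, 40/13]]; det S = 9728/6201
solve [mL_A; mL_B] = S·[w00; w01] and [mR_A; mR_B] = S·[w10; w11]:
  w00 = 1/2, w01 = 1, w10 = 1/2, w11 = -1

1/2 1 1/2 -1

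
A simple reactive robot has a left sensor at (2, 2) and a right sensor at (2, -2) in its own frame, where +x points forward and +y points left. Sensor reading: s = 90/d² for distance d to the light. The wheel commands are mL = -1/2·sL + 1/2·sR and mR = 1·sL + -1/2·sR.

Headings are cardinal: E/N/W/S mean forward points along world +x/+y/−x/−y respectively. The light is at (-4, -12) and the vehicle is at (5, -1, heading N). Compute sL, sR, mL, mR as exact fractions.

left sensor world pos  = (3, 1); dL² = 218
right sensor world pos = (7, 1); dR² = 290
sL = 90/218 = 45/109
sR = 90/290 = 9/29
mL = -1/2·sL + 1/2·sR = -162/3161
mR = 1·sL + -1/2·sR = 1629/6322

45/109 9/29 -162/3161 1629/6322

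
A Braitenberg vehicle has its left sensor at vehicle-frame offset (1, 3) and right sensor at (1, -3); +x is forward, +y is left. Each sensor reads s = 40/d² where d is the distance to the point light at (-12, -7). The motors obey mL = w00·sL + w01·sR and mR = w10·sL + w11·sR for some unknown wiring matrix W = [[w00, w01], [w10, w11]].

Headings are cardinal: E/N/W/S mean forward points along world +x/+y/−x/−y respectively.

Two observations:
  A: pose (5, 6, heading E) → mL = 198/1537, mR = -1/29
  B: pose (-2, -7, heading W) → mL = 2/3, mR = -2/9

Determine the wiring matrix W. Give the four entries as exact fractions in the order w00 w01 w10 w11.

1/2 1 -1/2 0

obs A: pose=(5,6,E) → sL=2/29, sR=5/53, mL=198/1537, mR=-1/29
obs B: pose=(-2,-7,W) → sL=4/9, sR=4/9, mL=2/3, mR=-2/9
sensor matrix S = [[2/29, 5/53], [4/9, 4/9]]; det S = -52/4611
solve [mL_A; mL_B] = S·[w00; w01] and [mR_A; mR_B] = S·[w10; w11]:
  w00 = 1/2, w01 = 1, w10 = -1/2, w11 = 0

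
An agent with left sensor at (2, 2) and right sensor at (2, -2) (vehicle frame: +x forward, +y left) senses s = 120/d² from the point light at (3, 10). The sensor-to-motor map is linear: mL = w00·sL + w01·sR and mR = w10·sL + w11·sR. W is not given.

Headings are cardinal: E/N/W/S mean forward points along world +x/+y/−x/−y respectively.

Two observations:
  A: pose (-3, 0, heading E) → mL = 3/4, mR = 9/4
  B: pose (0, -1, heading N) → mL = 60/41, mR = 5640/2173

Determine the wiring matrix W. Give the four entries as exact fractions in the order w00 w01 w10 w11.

0 1 1 1

obs A: pose=(-3,0,E) → sL=3/2, sR=3/4, mL=3/4, mR=9/4
obs B: pose=(0,-1,N) → sL=60/53, sR=60/41, mL=60/41, mR=5640/2173
sensor matrix S = [[3/2, 3/4], [60/53, 60/41]]; det S = 2925/2173
solve [mL_A; mL_B] = S·[w00; w01] and [mR_A; mR_B] = S·[w10; w11]:
  w00 = 0, w01 = 1, w10 = 1, w11 = 1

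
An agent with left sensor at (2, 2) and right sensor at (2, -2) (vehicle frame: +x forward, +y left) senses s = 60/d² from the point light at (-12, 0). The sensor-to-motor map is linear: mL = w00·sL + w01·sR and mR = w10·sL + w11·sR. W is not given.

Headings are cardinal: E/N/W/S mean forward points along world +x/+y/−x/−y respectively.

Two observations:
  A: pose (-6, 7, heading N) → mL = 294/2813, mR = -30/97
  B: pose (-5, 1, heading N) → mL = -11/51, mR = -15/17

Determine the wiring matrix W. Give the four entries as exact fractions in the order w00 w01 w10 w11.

obs A: pose=(-6,7,N) → sL=60/97, sR=12/29, mL=294/2813, mR=-30/97
obs B: pose=(-5,1,N) → sL=30/17, sR=2/3, mL=-11/51, mR=-15/17
sensor matrix S = [[60/97, 12/29], [30/17, 2/3]]; det S = -15200/47821
solve [mL_A; mL_B] = S·[w00; w01] and [mR_A; mR_B] = S·[w10; w11]:
  w00 = -1/2, w01 = 1, w10 = -1/2, w11 = 0

-1/2 1 -1/2 0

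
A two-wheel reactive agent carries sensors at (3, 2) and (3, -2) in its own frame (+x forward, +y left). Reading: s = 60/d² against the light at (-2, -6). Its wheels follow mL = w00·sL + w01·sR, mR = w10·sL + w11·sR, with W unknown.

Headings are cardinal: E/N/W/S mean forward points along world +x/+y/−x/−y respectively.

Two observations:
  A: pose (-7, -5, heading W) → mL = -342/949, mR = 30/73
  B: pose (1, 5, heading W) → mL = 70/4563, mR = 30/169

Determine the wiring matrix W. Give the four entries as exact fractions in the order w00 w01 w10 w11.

1/2 -1 0 1/2

obs A: pose=(-7,-5,W) → sL=12/13, sR=60/73, mL=-342/949, mR=30/73
obs B: pose=(1,5,W) → sL=20/27, sR=60/169, mL=70/4563, mR=30/169
sensor matrix S = [[12/13, 60/73], [20/27, 60/169]]; det S = -405760/1443429
solve [mL_A; mL_B] = S·[w00; w01] and [mR_A; mR_B] = S·[w10; w11]:
  w00 = 1/2, w01 = -1, w10 = 0, w11 = 1/2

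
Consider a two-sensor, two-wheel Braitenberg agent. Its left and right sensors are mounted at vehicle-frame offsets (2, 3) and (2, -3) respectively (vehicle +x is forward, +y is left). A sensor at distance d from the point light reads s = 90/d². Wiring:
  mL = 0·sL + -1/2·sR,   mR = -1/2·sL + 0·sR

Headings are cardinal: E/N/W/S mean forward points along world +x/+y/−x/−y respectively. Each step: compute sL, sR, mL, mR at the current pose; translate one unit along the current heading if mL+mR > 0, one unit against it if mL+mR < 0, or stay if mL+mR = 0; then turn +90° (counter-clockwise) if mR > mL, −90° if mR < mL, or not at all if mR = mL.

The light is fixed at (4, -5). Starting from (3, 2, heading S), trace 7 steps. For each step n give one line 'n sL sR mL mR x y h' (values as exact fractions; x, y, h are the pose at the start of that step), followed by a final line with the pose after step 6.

n=0: pose=(3,2,S); sL=90/29, sR=90/41; mL=-45/41, mR=-45/29; mL+mR=-3150/1189 → advance -1; mR−mL=-540/1189 → turn -1·90°
n=1: pose=(3,3,W); sL=45/17, sR=9/13; mL=-9/26, mR=-45/34; mL+mR=-369/221 → advance -1; mR−mL=-216/221 → turn -1·90°
n=2: pose=(4,3,N); sL=90/109, sR=90/109; mL=-45/109, mR=-45/109; mL+mR=-90/109 → advance -1; mR−mL=0 → turn +0·90°
n=3: pose=(4,2,N); sL=1, sR=1; mL=-1/2, mR=-1/2; mL+mR=-1 → advance -1; mR−mL=0 → turn +0·90°
n=4: pose=(4,1,N); sL=90/73, sR=90/73; mL=-45/73, mR=-45/73; mL+mR=-90/73 → advance -1; mR−mL=0 → turn +0·90°
n=5: pose=(4,0,N); sL=45/29, sR=45/29; mL=-45/58, mR=-45/58; mL+mR=-45/29 → advance -1; mR−mL=0 → turn +0·90°
n=6: pose=(4,-1,N); sL=2, sR=2; mL=-1, mR=-1; mL+mR=-2 → advance -1; mR−mL=0 → turn +0·90°

0 90/29 90/41 -45/41 -45/29 3 2 S
1 45/17 9/13 -9/26 -45/34 3 3 W
2 90/109 90/109 -45/109 -45/109 4 3 N
3 1 1 -1/2 -1/2 4 2 N
4 90/73 90/73 -45/73 -45/73 4 1 N
5 45/29 45/29 -45/58 -45/58 4 0 N
6 2 2 -1 -1 4 -1 N
final 4 -2 N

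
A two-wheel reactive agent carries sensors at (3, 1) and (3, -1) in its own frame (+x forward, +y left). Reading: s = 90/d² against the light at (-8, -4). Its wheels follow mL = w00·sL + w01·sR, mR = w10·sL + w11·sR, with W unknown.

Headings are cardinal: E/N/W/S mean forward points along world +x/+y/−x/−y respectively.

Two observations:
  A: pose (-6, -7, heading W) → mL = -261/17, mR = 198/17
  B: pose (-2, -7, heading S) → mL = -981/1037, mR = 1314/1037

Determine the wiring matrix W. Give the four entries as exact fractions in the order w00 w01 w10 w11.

1/2 -1 1/2 1/2

obs A: pose=(-6,-7,W) → sL=90/17, sR=18, mL=-261/17, mR=198/17
obs B: pose=(-2,-7,S) → sL=18/17, sR=90/61, mL=-981/1037, mR=1314/1037
sensor matrix S = [[90/17, 18], [18/17, 90/61]]; det S = -11664/1037
solve [mL_A; mL_B] = S·[w00; w01] and [mR_A; mR_B] = S·[w10; w11]:
  w00 = 1/2, w01 = -1, w10 = 1/2, w11 = 1/2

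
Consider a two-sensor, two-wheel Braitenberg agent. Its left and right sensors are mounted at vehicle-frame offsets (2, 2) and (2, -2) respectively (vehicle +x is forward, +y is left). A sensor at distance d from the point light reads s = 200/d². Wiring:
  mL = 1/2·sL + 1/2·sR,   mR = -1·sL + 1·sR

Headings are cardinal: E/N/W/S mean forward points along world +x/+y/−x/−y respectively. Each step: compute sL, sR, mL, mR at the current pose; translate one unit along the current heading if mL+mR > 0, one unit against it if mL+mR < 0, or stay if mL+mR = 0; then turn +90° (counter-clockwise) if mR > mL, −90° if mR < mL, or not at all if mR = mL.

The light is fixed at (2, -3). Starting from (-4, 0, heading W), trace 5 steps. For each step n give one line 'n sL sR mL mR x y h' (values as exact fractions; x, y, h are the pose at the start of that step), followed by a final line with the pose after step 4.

0 40/13 200/89 3080/1157 -960/1157 -4 0 W
1 100/53 4 156/53 112/53 -5 0 N
2 200/61 200/29 9000/1769 6400/1769 -5 1 E
3 10 50/17 110/17 -120/17 -4 1 S
4 200/73 200/113 18600/8249 -8000/8249 -4 2 W
final -5 2 N

n=0: pose=(-4,0,W); sL=40/13, sR=200/89; mL=3080/1157, mR=-960/1157; mL+mR=2120/1157 → advance +1; mR−mL=-4040/1157 → turn -1·90°
n=1: pose=(-5,0,N); sL=100/53, sR=4; mL=156/53, mR=112/53; mL+mR=268/53 → advance +1; mR−mL=-44/53 → turn -1·90°
n=2: pose=(-5,1,E); sL=200/61, sR=200/29; mL=9000/1769, mR=6400/1769; mL+mR=15400/1769 → advance +1; mR−mL=-2600/1769 → turn -1·90°
n=3: pose=(-4,1,S); sL=10, sR=50/17; mL=110/17, mR=-120/17; mL+mR=-10/17 → advance -1; mR−mL=-230/17 → turn -1·90°
n=4: pose=(-4,2,W); sL=200/73, sR=200/113; mL=18600/8249, mR=-8000/8249; mL+mR=10600/8249 → advance +1; mR−mL=-26600/8249 → turn -1·90°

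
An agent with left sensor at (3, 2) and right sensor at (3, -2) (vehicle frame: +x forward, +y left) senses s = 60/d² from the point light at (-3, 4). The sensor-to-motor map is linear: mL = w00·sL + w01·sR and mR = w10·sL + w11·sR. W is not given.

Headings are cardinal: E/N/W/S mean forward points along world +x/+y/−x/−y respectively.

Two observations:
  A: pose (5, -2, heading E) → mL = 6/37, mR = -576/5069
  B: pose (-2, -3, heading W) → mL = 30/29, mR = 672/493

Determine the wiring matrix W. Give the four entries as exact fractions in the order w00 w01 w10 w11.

0 1/2 -1 1

obs A: pose=(5,-2,E) → sL=60/137, sR=12/37, mL=6/37, mR=-576/5069
obs B: pose=(-2,-3,W) → sL=12/17, sR=60/29, mL=30/29, mR=672/493
sensor matrix S = [[60/137, 12/37], [12/17, 60/29]]; det S = 1692288/2499017
solve [mL_A; mL_B] = S·[w00; w01] and [mR_A; mR_B] = S·[w10; w11]:
  w00 = 0, w01 = 1/2, w10 = -1, w11 = 1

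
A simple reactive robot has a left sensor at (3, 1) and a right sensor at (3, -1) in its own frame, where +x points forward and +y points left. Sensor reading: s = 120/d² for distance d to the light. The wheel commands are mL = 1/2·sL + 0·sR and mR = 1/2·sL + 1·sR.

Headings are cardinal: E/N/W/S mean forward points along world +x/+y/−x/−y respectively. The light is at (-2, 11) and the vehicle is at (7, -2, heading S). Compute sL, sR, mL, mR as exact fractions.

left sensor world pos  = (8, -5); dL² = 356
right sensor world pos = (6, -5); dR² = 320
sL = 120/356 = 30/89
sR = 120/320 = 3/8
mL = 1/2·sL + 0·sR = 15/89
mR = 1/2·sL + 1·sR = 387/712

30/89 3/8 15/89 387/712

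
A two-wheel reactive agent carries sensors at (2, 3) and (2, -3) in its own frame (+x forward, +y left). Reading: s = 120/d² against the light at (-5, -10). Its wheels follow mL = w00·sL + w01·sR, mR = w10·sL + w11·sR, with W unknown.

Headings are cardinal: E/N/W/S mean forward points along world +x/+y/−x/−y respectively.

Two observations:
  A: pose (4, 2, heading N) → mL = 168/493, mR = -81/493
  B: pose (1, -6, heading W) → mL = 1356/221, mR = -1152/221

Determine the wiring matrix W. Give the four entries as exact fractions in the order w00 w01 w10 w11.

obs A: pose=(4,2,N) → sL=15/29, sR=6/17, mL=168/493, mR=-81/493
obs B: pose=(1,-6,W) → sL=120/17, sR=24/13, mL=1356/221, mR=-1152/221
sensor matrix S = [[15/29, 6/17], [120/17, 24/13]]; det S = -167400/108953
solve [mL_A; mL_B] = S·[w00; w01] and [mR_A; mR_B] = S·[w10; w11]:
  w00 = 1, w01 = -1/2, w10 = -1, w11 = 1

1 -1/2 -1 1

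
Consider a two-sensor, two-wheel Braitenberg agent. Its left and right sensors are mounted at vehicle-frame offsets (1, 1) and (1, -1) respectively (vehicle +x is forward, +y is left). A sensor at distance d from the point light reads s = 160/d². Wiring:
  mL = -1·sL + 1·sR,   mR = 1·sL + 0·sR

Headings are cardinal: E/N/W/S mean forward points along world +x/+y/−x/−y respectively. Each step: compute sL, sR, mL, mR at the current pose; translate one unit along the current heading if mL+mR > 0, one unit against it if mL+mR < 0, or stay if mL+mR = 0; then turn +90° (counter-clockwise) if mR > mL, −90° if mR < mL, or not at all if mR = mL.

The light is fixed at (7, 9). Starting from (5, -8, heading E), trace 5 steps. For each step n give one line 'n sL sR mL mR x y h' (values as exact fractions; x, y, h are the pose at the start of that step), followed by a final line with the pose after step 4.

n=0: pose=(5,-8,E); sL=160/257, sR=32/65; mL=-2176/16705, mR=160/257; mL+mR=32/65 → advance +1; mR−mL=12576/16705 → turn +1·90°
n=1: pose=(6,-8,N); sL=8/13, sR=5/8; mL=1/104, mR=8/13; mL+mR=5/8 → advance +1; mR−mL=63/104 → turn +1·90°
n=2: pose=(6,-7,W); sL=160/293, sR=160/229; mL=10240/67097, mR=160/293; mL+mR=160/229 → advance +1; mR−mL=26400/67097 → turn +1·90°
n=3: pose=(5,-7,S); sL=16/29, sR=80/149; mL=-64/4321, mR=16/29; mL+mR=80/149 → advance +1; mR−mL=2448/4321 → turn +1·90°
n=4: pose=(5,-8,E); sL=160/257, sR=32/65; mL=-2176/16705, mR=160/257; mL+mR=32/65 → advance +1; mR−mL=12576/16705 → turn +1·90°

0 160/257 32/65 -2176/16705 160/257 5 -8 E
1 8/13 5/8 1/104 8/13 6 -8 N
2 160/293 160/229 10240/67097 160/293 6 -7 W
3 16/29 80/149 -64/4321 16/29 5 -7 S
4 160/257 32/65 -2176/16705 160/257 5 -8 E
final 6 -8 N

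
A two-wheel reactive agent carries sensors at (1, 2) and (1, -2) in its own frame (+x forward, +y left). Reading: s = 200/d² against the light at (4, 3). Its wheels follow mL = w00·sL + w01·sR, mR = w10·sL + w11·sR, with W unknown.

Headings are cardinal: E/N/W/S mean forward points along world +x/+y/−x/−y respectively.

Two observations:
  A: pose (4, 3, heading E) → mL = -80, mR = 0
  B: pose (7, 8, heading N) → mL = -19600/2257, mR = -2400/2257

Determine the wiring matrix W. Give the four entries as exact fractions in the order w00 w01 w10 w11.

-1 -1 -1/2 1/2

obs A: pose=(4,3,E) → sL=40, sR=40, mL=-80, mR=0
obs B: pose=(7,8,N) → sL=200/37, sR=200/61, mL=-19600/2257, mR=-2400/2257
sensor matrix S = [[40, 40], [200/37, 200/61]]; det S = -192000/2257
solve [mL_A; mL_B] = S·[w00; w01] and [mR_A; mR_B] = S·[w10; w11]:
  w00 = -1, w01 = -1, w10 = -1/2, w11 = 1/2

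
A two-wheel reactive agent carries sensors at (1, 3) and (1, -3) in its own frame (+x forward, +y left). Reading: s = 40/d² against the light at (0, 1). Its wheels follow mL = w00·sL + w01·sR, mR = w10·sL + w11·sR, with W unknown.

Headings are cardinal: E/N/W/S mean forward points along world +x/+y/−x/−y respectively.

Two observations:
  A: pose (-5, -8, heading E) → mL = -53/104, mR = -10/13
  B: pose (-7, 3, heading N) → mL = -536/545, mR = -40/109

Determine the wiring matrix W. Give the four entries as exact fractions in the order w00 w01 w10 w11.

-1/2 -1/2 -1 0

obs A: pose=(-5,-8,E) → sL=10/13, sR=1/4, mL=-53/104, mR=-10/13
obs B: pose=(-7,3,N) → sL=40/109, sR=8/5, mL=-536/545, mR=-40/109
sensor matrix S = [[10/13, 1/4], [40/109, 8/5]]; det S = 1614/1417
solve [mL_A; mL_B] = S·[w00; w01] and [mR_A; mR_B] = S·[w10; w11]:
  w00 = -1/2, w01 = -1/2, w10 = -1, w11 = 0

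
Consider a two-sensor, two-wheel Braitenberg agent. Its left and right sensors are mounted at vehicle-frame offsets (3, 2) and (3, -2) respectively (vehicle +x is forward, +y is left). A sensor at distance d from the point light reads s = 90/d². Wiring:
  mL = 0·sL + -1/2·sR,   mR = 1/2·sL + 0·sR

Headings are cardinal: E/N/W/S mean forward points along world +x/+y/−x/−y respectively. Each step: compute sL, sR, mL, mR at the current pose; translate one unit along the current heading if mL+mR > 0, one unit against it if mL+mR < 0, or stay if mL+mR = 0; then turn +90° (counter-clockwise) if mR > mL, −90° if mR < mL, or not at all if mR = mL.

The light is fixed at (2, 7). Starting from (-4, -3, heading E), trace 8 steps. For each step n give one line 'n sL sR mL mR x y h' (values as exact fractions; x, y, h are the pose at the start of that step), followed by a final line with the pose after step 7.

0 90/73 10/17 -5/17 45/73 -4 -3 E
1 45/49 45/29 -45/58 45/98 -3 -3 N
2 90/233 18/29 -9/29 45/233 -3 -4 W
3 9/20 45/116 -45/232 9/40 -2 -4 S
4 90/101 90/197 -45/197 45/101 -2 -5 E
5 45/53 45/41 -45/82 45/106 -1 -5 N
6 10/29 90/157 -45/157 5/29 -1 -6 W
7 45/128 45/136 -45/272 45/256 0 -6 S
final 0 -7 E

n=0: pose=(-4,-3,E); sL=90/73, sR=10/17; mL=-5/17, mR=45/73; mL+mR=400/1241 → advance +1; mR−mL=1130/1241 → turn +1·90°
n=1: pose=(-3,-3,N); sL=45/49, sR=45/29; mL=-45/58, mR=45/98; mL+mR=-450/1421 → advance -1; mR−mL=1755/1421 → turn +1·90°
n=2: pose=(-3,-4,W); sL=90/233, sR=18/29; mL=-9/29, mR=45/233; mL+mR=-792/6757 → advance -1; mR−mL=3402/6757 → turn +1·90°
n=3: pose=(-2,-4,S); sL=9/20, sR=45/116; mL=-45/232, mR=9/40; mL+mR=9/290 → advance +1; mR−mL=243/580 → turn +1·90°
n=4: pose=(-2,-5,E); sL=90/101, sR=90/197; mL=-45/197, mR=45/101; mL+mR=4320/19897 → advance +1; mR−mL=13410/19897 → turn +1·90°
n=5: pose=(-1,-5,N); sL=45/53, sR=45/41; mL=-45/82, mR=45/106; mL+mR=-270/2173 → advance -1; mR−mL=2115/2173 → turn +1·90°
n=6: pose=(-1,-6,W); sL=10/29, sR=90/157; mL=-45/157, mR=5/29; mL+mR=-520/4553 → advance -1; mR−mL=2090/4553 → turn +1·90°
n=7: pose=(0,-6,S); sL=45/128, sR=45/136; mL=-45/272, mR=45/256; mL+mR=45/4352 → advance +1; mR−mL=1485/4352 → turn +1·90°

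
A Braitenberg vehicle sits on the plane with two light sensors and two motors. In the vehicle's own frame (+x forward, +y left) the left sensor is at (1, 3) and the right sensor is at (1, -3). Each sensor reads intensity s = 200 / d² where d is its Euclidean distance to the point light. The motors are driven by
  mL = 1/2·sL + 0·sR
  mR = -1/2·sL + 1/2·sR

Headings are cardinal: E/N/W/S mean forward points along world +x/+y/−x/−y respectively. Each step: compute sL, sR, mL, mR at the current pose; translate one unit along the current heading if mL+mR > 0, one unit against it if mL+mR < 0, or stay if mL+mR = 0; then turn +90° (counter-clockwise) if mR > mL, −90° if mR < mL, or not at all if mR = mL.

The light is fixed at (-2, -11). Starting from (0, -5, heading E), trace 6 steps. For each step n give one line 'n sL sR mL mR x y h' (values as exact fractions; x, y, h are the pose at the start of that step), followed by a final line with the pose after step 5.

n=0: pose=(0,-5,E); sL=20/9, sR=100/9; mL=10/9, mR=40/9; mL+mR=50/9 → advance +1; mR−mL=10/3 → turn +1·90°
n=1: pose=(1,-5,N); sL=200/49, sR=40/17; mL=100/49, mR=-720/833; mL+mR=20/17 → advance +1; mR−mL=-2420/833 → turn -1·90°
n=2: pose=(1,-4,E); sL=50/29, sR=25/4; mL=25/29, mR=525/232; mL+mR=25/8 → advance +1; mR−mL=325/232 → turn +1·90°
n=3: pose=(2,-4,N); sL=40/13, sR=200/113; mL=20/13, mR=-960/1469; mL+mR=100/113 → advance +1; mR−mL=-3220/1469 → turn -1·90°
n=4: pose=(2,-3,E); sL=100/73, sR=4; mL=50/73, mR=96/73; mL+mR=2 → advance +1; mR−mL=46/73 → turn +1·90°
n=5: pose=(3,-3,N); sL=40/17, sR=40/29; mL=20/17, mR=-240/493; mL+mR=20/29 → advance +1; mR−mL=-820/493 → turn -1·90°

0 20/9 100/9 10/9 40/9 0 -5 E
1 200/49 40/17 100/49 -720/833 1 -5 N
2 50/29 25/4 25/29 525/232 1 -4 E
3 40/13 200/113 20/13 -960/1469 2 -4 N
4 100/73 4 50/73 96/73 2 -3 E
5 40/17 40/29 20/17 -240/493 3 -3 N
final 3 -2 E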